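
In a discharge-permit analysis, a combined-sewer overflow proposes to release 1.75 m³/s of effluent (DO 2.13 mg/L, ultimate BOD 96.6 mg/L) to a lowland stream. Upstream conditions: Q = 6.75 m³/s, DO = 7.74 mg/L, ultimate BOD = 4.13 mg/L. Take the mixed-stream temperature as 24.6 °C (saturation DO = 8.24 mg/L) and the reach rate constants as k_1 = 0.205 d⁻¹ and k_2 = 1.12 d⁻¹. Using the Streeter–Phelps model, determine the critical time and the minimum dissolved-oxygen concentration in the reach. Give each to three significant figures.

Mixed DO = (6.75×7.74 + 1.75×2.13)/(6.75+1.75) = 55.97/8.500 = 6.585 mg/L.
Mixed L₀ = (6.75×4.13 + 1.75×96.6)/(8.500) = 196.9/8.500 = 23.17 mg/L.
Initial deficit D₀ = C_s − DO₀ = 8.24 − 6.585 = 1.655 mg/L.
t_c = (1/0.9150) ln[(1.12/0.205)(1 − 1.655×0.9150/(0.205×23.17))] = 1.093 × ln(3.721) = 1.436 d.
D_c = (0.205/1.12) × 23.17 × e^(−0.205×1.436) = 0.1830 × 23.17 × 0.7450 = 3.159 mg/L.
Minimum DO = 8.24 − 3.159 = 5.081 mg/L.

t_c ≈ 1.44 d; minimum DO ≈ 5.08 mg/L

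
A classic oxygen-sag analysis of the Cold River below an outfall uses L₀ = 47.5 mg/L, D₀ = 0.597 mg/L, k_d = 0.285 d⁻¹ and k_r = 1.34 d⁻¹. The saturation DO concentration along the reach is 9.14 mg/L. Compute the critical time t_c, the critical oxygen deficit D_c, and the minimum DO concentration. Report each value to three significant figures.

t_c = [1/(k_r−k_d)] ln[(k_r/k_d)(1 − D₀(k_r−k_d)/(k_d L₀))]
= [1/(1.34−0.285)] ln[(1.34/0.285)(1 − 0.597×1.055/(0.285×47.5))]
= (1/1.055) ln[4.702 × 0.9535] = 0.9479 × ln(4.483) = 0.9479 × 1.500 = 1.422 d.
D_c = (k_d/k_r) L₀ e^(−k_d t_c) = (0.285/1.34) × 47.5 × e^(−0.285×1.422) = 0.2127 × 47.5 × 0.6668 = 6.736 mg/L.
Minimum DO = C_s − D_c = 9.14 − 6.736 = 2.404 mg/L.

t_c ≈ 1.42 d; D_c ≈ 6.74 mg/L; min DO ≈ 2.40 mg/L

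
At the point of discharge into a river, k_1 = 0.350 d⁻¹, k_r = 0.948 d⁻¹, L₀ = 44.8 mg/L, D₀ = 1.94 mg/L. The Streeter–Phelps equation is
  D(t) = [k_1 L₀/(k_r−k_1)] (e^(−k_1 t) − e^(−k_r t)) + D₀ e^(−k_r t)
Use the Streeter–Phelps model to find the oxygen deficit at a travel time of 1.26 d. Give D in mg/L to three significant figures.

D ≈ 9.52 mg/L

k_1 L₀/(k_r−k_1) = 0.350×44.8/(0.948−0.350) = 15.68/0.5980 = 26.22 mg/L.
e^(−k_1 t) = e^(−0.350×1.260) = 0.6434; e^(−k_r t) = e^(−0.948×1.260) = 0.3029.
D = 26.22 × (0.6434 − 0.3029) + 1.94 × 0.3029 = 8.929 + 0.5876 = 9.517 mg/L.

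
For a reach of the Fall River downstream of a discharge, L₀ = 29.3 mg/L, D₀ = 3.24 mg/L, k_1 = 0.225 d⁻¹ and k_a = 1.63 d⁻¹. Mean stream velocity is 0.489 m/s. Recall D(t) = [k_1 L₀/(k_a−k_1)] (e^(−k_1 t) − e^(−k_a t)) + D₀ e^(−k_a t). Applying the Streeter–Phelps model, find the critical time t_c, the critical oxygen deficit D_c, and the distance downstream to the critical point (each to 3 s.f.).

t_c ≈ 0.575 d; D_c ≈ 3.55 mg/L; x_c ≈ 24.3 km

With k_a/k_1 = 7.244 and 1 − D₀(k_a−k_1)/(k_1 L₀) = 0.3095,
t_c = ln(7.244 × 0.3095) / (1.63 − 0.225) = ln(2.242) / 1.405 = 0.8074/1.405 = 0.5747 d.
L(t_c) = L₀ e^(−k_1 t_c) = 29.3 × 0.8787 = 25.75 mg/L, and at the critical point k_a D_c = k_1 L, so D_c = (0.225/1.63) × 25.75 = 3.554 mg/L.
x_c = v t_c = 0.489 m/s × 0.5747 d × 86400 s/d = 24280 m ≈ 24.3 km.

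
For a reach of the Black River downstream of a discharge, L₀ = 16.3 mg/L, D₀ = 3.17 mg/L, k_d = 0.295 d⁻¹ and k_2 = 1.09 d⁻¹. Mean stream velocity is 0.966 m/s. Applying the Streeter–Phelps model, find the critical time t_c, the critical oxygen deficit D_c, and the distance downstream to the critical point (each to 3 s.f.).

t_c ≈ 0.710 d; D_c ≈ 3.58 mg/L; x_c ≈ 59.3 km

With k_2/k_d = 3.695 and 1 − D₀(k_2−k_d)/(k_d L₀) = 0.4759,
t_c = ln(3.695 × 0.4759) / (1.09 − 0.295) = ln(1.758) / 0.7950 = 0.5644/0.7950 = 0.7099 d.
D_c = (k_d/k_2) L₀ e^(−k_d t_c) = (0.295/1.09) × 16.3 × e^(−0.295×0.7099) = 0.2706 × 16.3 × 0.8110 = 3.578 mg/L.
x_c = v t_c = 0.966 m/s × 0.7099 d × 86400 s/d = 59250 m ≈ 59.3 km.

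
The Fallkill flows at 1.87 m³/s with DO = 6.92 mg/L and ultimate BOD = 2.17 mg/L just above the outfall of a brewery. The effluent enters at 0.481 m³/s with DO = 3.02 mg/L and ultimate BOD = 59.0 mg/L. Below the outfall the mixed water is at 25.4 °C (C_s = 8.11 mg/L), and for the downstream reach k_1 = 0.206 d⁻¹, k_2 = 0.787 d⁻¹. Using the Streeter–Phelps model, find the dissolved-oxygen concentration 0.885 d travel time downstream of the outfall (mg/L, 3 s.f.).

Mixed DO = (1.87×6.92 + 0.481×3.02)/(1.87+0.481) = 14.39/2.351 = 6.122 mg/L.
Mixed L₀ = (1.87×2.17 + 0.481×59.0)/(2.351) = 32.44/2.351 = 13.80 mg/L.
Initial deficit D₀ = C_s − DO₀ = 8.11 − 6.122 = 1.988 mg/L.
D(0.885) = [0.206×13.80/(0.787−0.206)](e^(−0.206×0.885) − e^(−0.787×0.885)) + 1.988 e^(−0.787×0.885)
= 4.892 × (0.8333 − 0.4983) + 1.988 × 0.4983 = 2.629 mg/L.
DO = 8.11 − 2.629 = 5.481 mg/L.

DO ≈ 5.48 mg/L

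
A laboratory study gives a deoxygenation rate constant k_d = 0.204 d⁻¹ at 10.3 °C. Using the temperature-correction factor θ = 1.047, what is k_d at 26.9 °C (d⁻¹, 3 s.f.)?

k_d ≈ 0.437 d⁻¹

k_d(T₂) = k_d(T₁) · θ^(T₂−T₁) = 0.204 × 1.047^(26.9−10.3)
= 0.204 × 1.047^16.6 = 0.204 × 2.143 = 0.4373 d⁻¹.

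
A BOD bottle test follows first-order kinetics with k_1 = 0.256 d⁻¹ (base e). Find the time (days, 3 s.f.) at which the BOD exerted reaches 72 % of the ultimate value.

y/L₀ = 1 − e^(−k_1 t) = 0.72 ⇒ e^(−k_1 t) = 0.280
t = −ln(0.280) / 0.256 = 1.273 / 0.256 = 4.973 d.

t ≈ 4.97 d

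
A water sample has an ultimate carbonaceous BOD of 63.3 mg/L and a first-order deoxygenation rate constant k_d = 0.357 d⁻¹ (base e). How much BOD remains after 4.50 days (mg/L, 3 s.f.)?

L_t = L₀ e^(−k_d t) = 63.3 × e^(−0.357×4.50) = 63.3 × 0.2006 = 12.70 mg/L.

L ≈ 12.7 mg/L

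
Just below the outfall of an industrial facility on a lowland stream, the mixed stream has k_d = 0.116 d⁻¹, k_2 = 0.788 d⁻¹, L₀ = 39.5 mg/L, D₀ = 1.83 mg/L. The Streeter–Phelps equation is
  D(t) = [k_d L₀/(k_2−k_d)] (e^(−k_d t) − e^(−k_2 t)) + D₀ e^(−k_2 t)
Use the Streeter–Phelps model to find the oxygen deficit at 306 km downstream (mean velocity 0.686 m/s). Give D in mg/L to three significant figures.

D ≈ 3.66 mg/L

Travel time t = x/v = 306 km / (0.686 m/s) = 306000 m / 0.686 m/s = 446100 s = 5.163 d.
k_d L₀/(k_2−k_d) = 0.116×39.5/(0.788−0.116) = 4.582/0.6720 = 6.818 mg/L.
e^(−k_d t) = e^(−0.116×5.163) = 0.5494; e^(−k_2 t) = e^(−0.788×5.163) = 0.01711.
D = 6.818 × (0.5494 − 0.01711) + 1.83 × 0.01711 = 3.630 + 0.03131 = 3.661 mg/L.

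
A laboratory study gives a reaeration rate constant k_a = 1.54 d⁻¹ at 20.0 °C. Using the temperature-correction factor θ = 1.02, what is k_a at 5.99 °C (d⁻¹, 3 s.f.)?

k_a(T₂) = k_a(T₁) · θ^(T₂−T₁) = 1.54 × 1.02^(5.99−20.0)
= 1.54 × 1.02^-14.0 = 1.54 × 0.7577 = 1.167 d⁻¹.

k_a ≈ 1.17 d⁻¹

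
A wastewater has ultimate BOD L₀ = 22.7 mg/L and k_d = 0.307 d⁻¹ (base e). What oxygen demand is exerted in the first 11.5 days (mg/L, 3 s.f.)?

y_t = L₀(1 − e^(−k_d t)) = 22.7 × (1 − e^(−0.307×11.5))
= 22.7 × (1 − 0.02929) = 22.7 × 0.9707 = 22.04 mg/L.

y ≈ 22.0 mg/L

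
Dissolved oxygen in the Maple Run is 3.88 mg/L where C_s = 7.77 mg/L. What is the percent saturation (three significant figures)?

49.9 % saturation

% saturation = C/C_s × 100 = 3.88/7.77 × 100 = 49.9 %.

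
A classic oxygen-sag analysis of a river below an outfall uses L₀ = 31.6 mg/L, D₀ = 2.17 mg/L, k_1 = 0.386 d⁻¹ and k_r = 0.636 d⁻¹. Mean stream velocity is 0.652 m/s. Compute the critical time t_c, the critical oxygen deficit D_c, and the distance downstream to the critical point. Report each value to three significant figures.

t_c ≈ 1.82 d; D_c ≈ 9.52 mg/L; x_c ≈ 102 km

At the critical point dD/dt = 0, so k_1 L₀ e^(−k_1 t) = k_r D. Substituting D(t) from the Streeter–Phelps equation and solving for t gives
t_c = ln[(k_r/k_1)(1 − D₀(k_r−k_1)/(k_1 L₀))] / (k_r−k_1).
Here k_r−k_1 = 0.2500 d⁻¹ and 1 − D₀(k_r−k_1)/(k_1 L₀) = 1 − 2.17×0.2500/(0.386×31.6) = 0.9555, so
t_c = ln(1.648 × 0.9555) / 0.2500 = 0.4539 / 0.2500 = 1.815 d.
D_c = (k_1/k_r) L₀ e^(−k_1 t_c) = (0.386/0.636) × 31.6 × e^(−0.386×1.815) = 0.6069 × 31.6 × 0.4962 = 9.516 mg/L.
x_c = v t_c = 0.652 m/s × 1.815 d × 86400 s/d = 102300 m ≈ 102 km.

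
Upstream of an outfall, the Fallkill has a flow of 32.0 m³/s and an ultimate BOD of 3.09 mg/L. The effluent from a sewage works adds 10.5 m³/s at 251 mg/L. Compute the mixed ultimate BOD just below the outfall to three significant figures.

Flow-weighted mixing: C = (Q_r C_r + Q_w C_w)/(Q_r + Q_w)
= (32.0×3.09 + 10.5×251)/(32.0 + 10.5) = 2734/42.50 = 64.34 mg/L.

64.3 mg/L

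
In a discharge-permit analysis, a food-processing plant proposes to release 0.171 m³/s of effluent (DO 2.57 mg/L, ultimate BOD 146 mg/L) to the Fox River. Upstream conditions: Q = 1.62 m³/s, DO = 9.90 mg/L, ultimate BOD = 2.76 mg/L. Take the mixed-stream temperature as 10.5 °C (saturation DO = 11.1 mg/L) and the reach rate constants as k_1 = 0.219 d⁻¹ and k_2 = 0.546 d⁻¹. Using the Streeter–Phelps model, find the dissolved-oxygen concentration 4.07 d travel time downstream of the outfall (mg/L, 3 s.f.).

Mixed DO = (1.62×9.90 + 0.171×2.57)/(1.62+0.171) = 16.48/1.791 = 9.200 mg/L.
Mixed L₀ = (1.62×2.76 + 0.171×146)/(1.791) = 29.44/1.791 = 16.44 mg/L.
Initial deficit D₀ = C_s − DO₀ = 11.1 − 9.200 = 1.900 mg/L.
D(4.07) = [0.219×16.44/(0.546−0.219)](e^(−0.219×4.07) − e^(−0.546×4.07)) + 1.900 e^(−0.546×4.07)
= 11.01 × (0.4101 − 0.1084) + 1.900 × 0.1084 = 3.527 mg/L.
DO = 11.1 − 3.527 = 7.573 mg/L.

DO ≈ 7.57 mg/L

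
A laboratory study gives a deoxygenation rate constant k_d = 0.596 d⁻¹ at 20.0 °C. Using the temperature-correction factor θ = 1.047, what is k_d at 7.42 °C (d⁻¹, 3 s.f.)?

k_d ≈ 0.334 d⁻¹

k_d(T₂) = k_d(T₁) · θ^(T₂−T₁) = 0.596 × 1.047^(7.42−20.0)
= 0.596 × 1.047^-12.6 = 0.596 × 0.5611 = 0.3344 d⁻¹.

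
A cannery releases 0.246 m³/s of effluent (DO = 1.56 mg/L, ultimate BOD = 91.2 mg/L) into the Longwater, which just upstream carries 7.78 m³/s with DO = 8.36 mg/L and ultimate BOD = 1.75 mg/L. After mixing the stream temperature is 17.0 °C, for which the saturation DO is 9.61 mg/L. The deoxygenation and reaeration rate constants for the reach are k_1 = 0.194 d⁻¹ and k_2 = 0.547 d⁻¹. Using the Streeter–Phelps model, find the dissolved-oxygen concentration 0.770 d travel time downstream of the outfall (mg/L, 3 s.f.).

DO ≈ 8.15 mg/L

Mixed DO = (7.78×8.36 + 0.246×1.56)/(7.78+0.246) = 65.42/8.026 = 8.152 mg/L.
Mixed L₀ = (7.78×1.75 + 0.246×91.2)/(8.026) = 36.05/8.026 = 4.492 mg/L.
Initial deficit D₀ = C_s − DO₀ = 9.61 − 8.152 = 1.458 mg/L.
D(0.770) = [0.194×4.492/(0.547−0.194)](e^(−0.194×0.770) − e^(−0.547×0.770)) + 1.458 e^(−0.547×0.770)
= 2.469 × (0.8612 − 0.6563) + 1.458 × 0.6563 = 1.463 mg/L.
DO = 9.61 − 1.463 = 8.147 mg/L.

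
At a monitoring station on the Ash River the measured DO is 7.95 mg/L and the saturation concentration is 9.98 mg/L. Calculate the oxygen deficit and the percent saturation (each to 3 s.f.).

D = C_s − C = 9.98 − 7.95 = 2.03 mg/L.
% saturation = 7.95/9.98 × 100 = 79.7 %.

D ≈ 2.03 mg/L; 79.7 % saturation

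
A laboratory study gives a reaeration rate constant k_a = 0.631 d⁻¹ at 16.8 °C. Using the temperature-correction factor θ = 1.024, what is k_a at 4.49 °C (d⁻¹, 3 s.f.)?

k_a(T₂) = k_a(T₁) · θ^(T₂−T₁) = 0.631 × 1.024^(4.49−16.8)
= 0.631 × 1.024^-12.3 = 0.631 × 0.7468 = 0.4712 d⁻¹.

k_a ≈ 0.471 d⁻¹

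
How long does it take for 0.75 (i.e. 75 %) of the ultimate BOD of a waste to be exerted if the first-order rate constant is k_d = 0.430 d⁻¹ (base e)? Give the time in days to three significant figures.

t ≈ 3.22 d

y/L₀ = 1 − e^(−k_d t) = 0.75 ⇒ e^(−k_d t) = 0.250
t = −ln(0.250) / 0.430 = 1.386 / 0.430 = 3.224 d.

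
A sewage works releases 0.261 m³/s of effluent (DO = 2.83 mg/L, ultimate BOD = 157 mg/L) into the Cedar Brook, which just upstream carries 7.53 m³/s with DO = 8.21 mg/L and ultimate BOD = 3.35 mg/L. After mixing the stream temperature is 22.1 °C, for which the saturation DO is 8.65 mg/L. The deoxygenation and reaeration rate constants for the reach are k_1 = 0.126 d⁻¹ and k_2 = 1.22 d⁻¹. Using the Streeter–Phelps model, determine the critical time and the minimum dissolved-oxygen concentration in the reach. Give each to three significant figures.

Mixed DO = (7.53×8.21 + 0.261×2.83)/(7.53+0.261) = 62.56/7.791 = 8.030 mg/L.
Mixed L₀ = (7.53×3.35 + 0.261×157)/(7.791) = 66.20/7.791 = 8.497 mg/L.
Initial deficit D₀ = C_s − DO₀ = 8.65 − 8.030 = 0.6202 mg/L.
t_c = (1/1.094) ln[(1.22/0.126)(1 − 0.6202×1.094/(0.126×8.497))] = 0.9141 × ln(3.546) = 1.157 d.
D_c = (0.126/1.22) × 8.497 × e^(−0.126×1.157) = 0.1033 × 8.497 × 0.8643 = 0.7585 mg/L.
Minimum DO = 8.65 − 0.7585 = 7.891 mg/L.

t_c ≈ 1.16 d; minimum DO ≈ 7.89 mg/L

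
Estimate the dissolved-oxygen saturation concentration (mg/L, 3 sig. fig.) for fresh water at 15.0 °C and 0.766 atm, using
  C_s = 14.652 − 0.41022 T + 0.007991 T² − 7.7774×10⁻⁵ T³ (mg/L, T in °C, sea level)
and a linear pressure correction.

C_s ≈ 7.69 mg/L

At sea level: C_s = 14.652 − 0.41022×15.0 + 0.007991×15.0² − 7.7774×10⁻⁵×15.0³ = 10.03 mg/L.
Pressure correction: C_s' = 10.03 × 0.766 = 7.686 mg/L.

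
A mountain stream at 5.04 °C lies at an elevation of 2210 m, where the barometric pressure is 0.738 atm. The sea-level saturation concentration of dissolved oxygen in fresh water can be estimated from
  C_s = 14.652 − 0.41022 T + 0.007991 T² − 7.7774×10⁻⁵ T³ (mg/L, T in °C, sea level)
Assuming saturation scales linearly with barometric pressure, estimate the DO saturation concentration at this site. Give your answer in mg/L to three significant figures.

C_s ≈ 9.43 mg/L

At sea level: C_s = 14.652 − 0.41022×5.04 + 0.007991×5.04² − 7.7774×10⁻⁵×5.04³ = 12.78 mg/L.
Pressure correction: C_s' = 12.78 × 0.738 = 9.430 mg/L.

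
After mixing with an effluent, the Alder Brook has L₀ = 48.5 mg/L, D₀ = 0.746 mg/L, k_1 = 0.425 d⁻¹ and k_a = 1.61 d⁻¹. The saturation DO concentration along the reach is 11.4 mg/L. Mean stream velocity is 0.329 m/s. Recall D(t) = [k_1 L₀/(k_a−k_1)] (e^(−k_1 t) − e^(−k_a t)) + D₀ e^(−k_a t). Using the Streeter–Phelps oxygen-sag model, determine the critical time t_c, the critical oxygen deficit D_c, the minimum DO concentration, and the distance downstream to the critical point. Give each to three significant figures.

With k_a/k_1 = 3.788 and 1 − D₀(k_a−k_1)/(k_1 L₀) = 0.9571,
t_c = ln(3.788 × 0.9571) / (1.61 − 0.425) = ln(3.626) / 1.185 = 1.288/1.185 = 1.087 d.
D_c = (k_1/k_a) L₀ e^(−k_1 t_c) = (0.425/1.61) × 48.5 × e^(−0.425×1.087) = 0.2640 × 48.5 × 0.6300 = 8.066 mg/L.
Minimum DO = C_s − D_c = 11.4 − 8.066 = 3.334 mg/L.
x_c = v t_c = 0.329 m/s × 1.087 d × 86400 s/d = 30900 m ≈ 30.9 km.

t_c ≈ 1.09 d; D_c ≈ 8.07 mg/L; min DO ≈ 3.33 mg/L; x_c ≈ 30.9 km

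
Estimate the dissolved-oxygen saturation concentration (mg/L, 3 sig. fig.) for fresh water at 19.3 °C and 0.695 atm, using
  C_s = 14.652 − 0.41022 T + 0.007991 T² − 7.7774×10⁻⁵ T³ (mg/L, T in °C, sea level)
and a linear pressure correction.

C_s ≈ 6.36 mg/L

At sea level: C_s = 14.652 − 0.41022×19.3 + 0.007991×19.3² − 7.7774×10⁻⁵×19.3³ = 9.152 mg/L.
Pressure correction: C_s' = 9.152 × 0.695 = 6.361 mg/L.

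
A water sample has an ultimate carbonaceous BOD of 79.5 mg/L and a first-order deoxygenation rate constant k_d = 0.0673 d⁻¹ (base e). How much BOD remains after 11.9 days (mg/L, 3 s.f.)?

L_t = L₀ e^(−k_d t) = 79.5 × e^(−0.0673×11.9) = 79.5 × 0.4489 = 35.69 mg/L.

L ≈ 35.7 mg/L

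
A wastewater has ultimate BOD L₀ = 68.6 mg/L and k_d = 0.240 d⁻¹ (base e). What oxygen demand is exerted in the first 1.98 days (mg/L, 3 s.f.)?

y ≈ 25.9 mg/L

y_t = L₀(1 − e^(−k_d t)) = 68.6 × (1 − e^(−0.240×1.98))
= 68.6 × (1 − 0.6218) = 68.6 × 0.3782 = 25.95 mg/L.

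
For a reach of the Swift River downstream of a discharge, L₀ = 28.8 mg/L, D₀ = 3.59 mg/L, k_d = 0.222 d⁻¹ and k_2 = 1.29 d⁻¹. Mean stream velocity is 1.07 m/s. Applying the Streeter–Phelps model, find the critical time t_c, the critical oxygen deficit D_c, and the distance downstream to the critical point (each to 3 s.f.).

t_c ≈ 0.790 d; D_c ≈ 4.16 mg/L; x_c ≈ 73.1 km

t_c = [1/(k_2−k_d)] ln[(k_2/k_d)(1 − D₀(k_2−k_d)/(k_d L₀))]
= [1/(1.29−0.222)] ln[(1.29/0.222)(1 − 3.59×1.068/(0.222×28.8))]
= (1/1.068) ln[5.811 × 0.4003] = 0.9363 × ln(2.326) = 0.9363 × 0.8442 = 0.7905 d.
D_c = (k_d/k_2) L₀ e^(−k_d t_c) = (0.222/1.29) × 28.8 × e^(−0.222×0.7905) = 0.1721 × 28.8 × 0.8390 = 4.159 mg/L.
x_c = v t_c = 1.07 m/s × 0.7905 d × 86400 s/d = 73080 m ≈ 73.1 km.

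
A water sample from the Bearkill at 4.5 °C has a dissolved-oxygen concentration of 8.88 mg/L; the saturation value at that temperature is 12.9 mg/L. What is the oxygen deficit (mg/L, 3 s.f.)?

D ≈ 4.02 mg/L

D = C_s − C = 12.9 − 8.88 = 4.02 mg/L.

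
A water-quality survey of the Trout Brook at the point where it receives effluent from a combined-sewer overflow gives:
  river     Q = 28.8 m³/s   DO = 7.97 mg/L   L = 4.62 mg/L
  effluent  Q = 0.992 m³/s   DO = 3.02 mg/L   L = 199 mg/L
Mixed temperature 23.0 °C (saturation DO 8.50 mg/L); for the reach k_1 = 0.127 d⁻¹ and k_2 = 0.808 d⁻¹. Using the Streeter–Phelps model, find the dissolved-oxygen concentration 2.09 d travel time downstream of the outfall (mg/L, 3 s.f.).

Mixed DO = (28.8×7.97 + 0.992×3.02)/(28.8+0.992) = 232.5/29.79 = 7.805 mg/L.
Mixed L₀ = (28.8×4.62 + 0.992×199)/(29.79) = 330.5/29.79 = 11.09 mg/L.
Initial deficit D₀ = C_s − DO₀ = 8.50 − 7.805 = 0.6948 mg/L.
D(2.09) = [0.127×11.09/(0.808−0.127)](e^(−0.127×2.09) − e^(−0.808×2.09)) + 0.6948 e^(−0.808×2.09)
= 2.069 × (0.7669 − 0.1848) + 0.6948 × 0.1848 = 1.333 mg/L.
DO = 8.50 − 1.333 = 7.167 mg/L.

DO ≈ 7.17 mg/L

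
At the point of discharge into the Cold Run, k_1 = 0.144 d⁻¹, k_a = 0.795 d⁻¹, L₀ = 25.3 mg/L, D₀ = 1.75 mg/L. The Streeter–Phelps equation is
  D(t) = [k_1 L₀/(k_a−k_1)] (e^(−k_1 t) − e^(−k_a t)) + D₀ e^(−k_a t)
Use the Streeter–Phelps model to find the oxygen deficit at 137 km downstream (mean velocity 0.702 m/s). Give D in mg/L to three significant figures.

D ≈ 3.40 mg/L

Travel time t = x/v = 137 km / (0.702 m/s) = 137000 m / 0.702 m/s = 195200 s = 2.259 d.
k_1 L₀/(k_a−k_1) = 0.144×25.3/(0.795−0.144) = 3.643/0.6510 = 5.596 mg/L.
e^(−k_1 t) = e^(−0.144×2.259) = 0.7223; e^(−k_a t) = e^(−0.795×2.259) = 0.1660.
D = 5.596 × (0.7223 − 0.1660) + 1.75 × 0.1660 = 3.113 + 0.2905 = 3.404 mg/L.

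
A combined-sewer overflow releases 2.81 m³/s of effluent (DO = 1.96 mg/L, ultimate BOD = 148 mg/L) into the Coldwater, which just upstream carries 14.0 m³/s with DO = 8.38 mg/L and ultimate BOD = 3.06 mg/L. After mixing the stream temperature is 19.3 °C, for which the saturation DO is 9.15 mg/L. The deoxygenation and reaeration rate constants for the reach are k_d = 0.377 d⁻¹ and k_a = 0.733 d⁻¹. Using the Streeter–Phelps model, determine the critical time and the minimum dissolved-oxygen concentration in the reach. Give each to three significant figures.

t_c ≈ 1.68 d; minimum DO ≈ 1.71 mg/L

Mixed DO = (14.0×8.38 + 2.81×1.96)/(14.0+2.81) = 122.8/16.81 = 7.307 mg/L.
Mixed L₀ = (14.0×3.06 + 2.81×148)/(16.81) = 458.7/16.81 = 27.29 mg/L.
Initial deficit D₀ = C_s − DO₀ = 9.15 − 7.307 = 1.843 mg/L.
t_c = (1/0.3560) ln[(0.733/0.377)(1 − 1.843×0.3560/(0.377×27.29))] = 2.809 × ln(1.820) = 1.683 d.
D_c = (0.377/0.733) × 27.29 × e^(−0.377×1.683) = 0.5143 × 27.29 × 0.5303 = 7.443 mg/L.
Minimum DO = 9.15 − 7.443 = 1.707 mg/L.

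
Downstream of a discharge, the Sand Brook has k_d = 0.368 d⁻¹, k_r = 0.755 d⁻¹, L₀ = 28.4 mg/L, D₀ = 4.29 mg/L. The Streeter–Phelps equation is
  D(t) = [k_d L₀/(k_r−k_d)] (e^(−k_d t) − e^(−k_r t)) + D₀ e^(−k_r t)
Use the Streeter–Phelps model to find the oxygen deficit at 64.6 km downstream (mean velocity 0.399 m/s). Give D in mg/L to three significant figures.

D ≈ 8.03 mg/L

Travel time t = x/v = 64.6 km / (0.399 m/s) = 64600 m / 0.399 m/s = 161900 s = 1.874 d.
k_d L₀/(k_r−k_d) = 0.368×28.4/(0.755−0.368) = 10.45/0.3870 = 27.01 mg/L.
e^(−k_d t) = e^(−0.368×1.874) = 0.5018; e^(−k_r t) = e^(−0.755×1.874) = 0.2430.
D = 27.01 × (0.5018 − 0.2430) + 4.29 × 0.2430 = 6.989 + 1.042 = 8.032 mg/L.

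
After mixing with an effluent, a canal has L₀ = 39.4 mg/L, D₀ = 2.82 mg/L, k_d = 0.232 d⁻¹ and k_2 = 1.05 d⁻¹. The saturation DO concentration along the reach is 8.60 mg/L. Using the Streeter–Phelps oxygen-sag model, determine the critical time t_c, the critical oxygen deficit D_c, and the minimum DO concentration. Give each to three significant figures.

t_c ≈ 1.49 d; D_c ≈ 6.16 mg/L; min DO ≈ 2.44 mg/L

t_c = [1/(k_2−k_d)] ln[(k_2/k_d)(1 − D₀(k_2−k_d)/(k_d L₀))]
= [1/(1.05−0.232)] ln[(1.05/0.232)(1 − 2.82×0.8180/(0.232×39.4))]
= (1/0.8180) ln[4.526 × 0.7476] = 1.222 × ln(3.384) = 1.222 × 1.219 = 1.490 d.
D_c = (k_d/k_2) L₀ e^(−k_d t_c) = (0.232/1.05) × 39.4 × e^(−0.232×1.490) = 0.2210 × 39.4 × 0.7077 = 6.161 mg/L.
Minimum DO = C_s − D_c = 8.60 − 6.161 = 2.439 mg/L.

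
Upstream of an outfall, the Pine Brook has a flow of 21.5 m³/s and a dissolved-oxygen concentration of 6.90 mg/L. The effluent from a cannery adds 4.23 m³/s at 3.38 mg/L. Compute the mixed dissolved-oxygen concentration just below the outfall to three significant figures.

Flow-weighted mixing: C = (Q_r C_r + Q_w C_w)/(Q_r + Q_w)
= (21.5×6.90 + 4.23×3.38)/(21.5 + 4.23) = 162.6/25.73 = 6.321 mg/L.

6.32 mg/L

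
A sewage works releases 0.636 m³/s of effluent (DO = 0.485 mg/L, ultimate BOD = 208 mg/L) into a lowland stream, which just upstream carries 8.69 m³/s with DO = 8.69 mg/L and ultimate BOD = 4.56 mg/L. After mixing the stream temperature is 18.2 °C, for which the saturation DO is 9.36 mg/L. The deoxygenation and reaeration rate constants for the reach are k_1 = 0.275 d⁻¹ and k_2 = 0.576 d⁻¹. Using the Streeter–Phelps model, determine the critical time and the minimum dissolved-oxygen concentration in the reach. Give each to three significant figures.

Mixed DO = (8.69×8.69 + 0.636×0.485)/(8.69+0.636) = 75.82/9.326 = 8.130 mg/L.
Mixed L₀ = (8.69×4.56 + 0.636×208)/(9.326) = 171.9/9.326 = 18.43 mg/L.
Initial deficit D₀ = C_s − DO₀ = 9.36 − 8.130 = 1.230 mg/L.
t_c = (1/0.3010) ln[(0.576/0.275)(1 − 1.230×0.3010/(0.275×18.43))] = 3.322 × ln(1.942) = 2.204 d.
D_c = (0.275/0.576) × 18.43 × e^(−0.275×2.204) = 0.4774 × 18.43 × 0.5454 = 4.800 mg/L.
Minimum DO = 9.36 − 4.800 = 4.560 mg/L.

t_c ≈ 2.20 d; minimum DO ≈ 4.56 mg/L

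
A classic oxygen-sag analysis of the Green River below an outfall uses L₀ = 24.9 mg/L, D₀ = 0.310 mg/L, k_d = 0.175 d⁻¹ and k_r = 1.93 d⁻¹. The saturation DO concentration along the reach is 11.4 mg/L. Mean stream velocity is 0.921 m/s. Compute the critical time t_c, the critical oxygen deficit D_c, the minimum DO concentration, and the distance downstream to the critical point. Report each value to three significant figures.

t_c ≈ 1.29 d; D_c ≈ 1.80 mg/L; min DO ≈ 9.60 mg/L; x_c ≈ 103 km

At the critical point dD/dt = 0, so k_d L₀ e^(−k_d t) = k_r D. Substituting D(t) from the Streeter–Phelps equation and solving for t gives
t_c = ln[(k_r/k_d)(1 − D₀(k_r−k_d)/(k_d L₀))] / (k_r−k_d).
Here k_r−k_d = 1.755 d⁻¹ and 1 − D₀(k_r−k_d)/(k_d L₀) = 1 − 0.310×1.755/(0.175×24.9) = 0.8751, so
t_c = ln(11.03 × 0.8751) / 1.755 = 2.267 / 1.755 = 1.292 d.
D_c = (k_d/k_r) L₀ e^(−k_d t_c) = (0.175/1.93) × 24.9 × e^(−0.175×1.292) = 0.09067 × 24.9 × 0.7977 = 1.801 mg/L.
Minimum DO = C_s − D_c = 11.4 − 1.801 = 9.599 mg/L.
x_c = v t_c = 0.921 m/s × 1.292 d × 86400 s/d = 102800 m ≈ 103 km.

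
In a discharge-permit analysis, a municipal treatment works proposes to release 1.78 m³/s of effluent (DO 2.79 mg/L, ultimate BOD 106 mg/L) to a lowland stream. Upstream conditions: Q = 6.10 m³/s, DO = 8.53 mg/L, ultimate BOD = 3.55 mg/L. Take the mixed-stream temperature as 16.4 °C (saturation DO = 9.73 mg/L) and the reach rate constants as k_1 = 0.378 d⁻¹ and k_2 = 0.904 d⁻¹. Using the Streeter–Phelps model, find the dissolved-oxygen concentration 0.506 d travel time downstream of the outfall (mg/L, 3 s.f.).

Mixed DO = (6.10×8.53 + 1.78×2.79)/(6.10+1.78) = 57.00/7.880 = 7.233 mg/L.
Mixed L₀ = (6.10×3.55 + 1.78×106)/(7.880) = 210.3/7.880 = 26.69 mg/L.
Initial deficit D₀ = C_s − DO₀ = 9.73 − 7.233 = 2.497 mg/L.
D(0.506) = [0.378×26.69/(0.904−0.378)](e^(−0.378×0.506) − e^(−0.904×0.506)) + 2.497 e^(−0.904×0.506)
= 19.18 × (0.8259 − 0.6329) + 2.497 × 0.6329 = 5.282 mg/L.
DO = 9.73 − 5.282 = 4.448 mg/L.

DO ≈ 4.45 mg/L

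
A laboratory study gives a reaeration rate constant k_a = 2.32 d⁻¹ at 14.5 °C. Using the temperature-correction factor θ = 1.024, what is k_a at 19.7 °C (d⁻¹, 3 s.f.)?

k_a(T₂) = k_a(T₁) · θ^(T₂−T₁) = 2.32 × 1.024^(19.7−14.5)
= 2.32 × 1.024^5.20 = 2.32 × 1.131 = 2.625 d⁻¹.

k_a ≈ 2.62 d⁻¹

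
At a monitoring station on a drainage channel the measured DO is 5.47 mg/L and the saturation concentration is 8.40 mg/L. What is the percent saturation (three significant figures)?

65.1 % saturation

% saturation = C/C_s × 100 = 5.47/8.40 × 100 = 65.1 %.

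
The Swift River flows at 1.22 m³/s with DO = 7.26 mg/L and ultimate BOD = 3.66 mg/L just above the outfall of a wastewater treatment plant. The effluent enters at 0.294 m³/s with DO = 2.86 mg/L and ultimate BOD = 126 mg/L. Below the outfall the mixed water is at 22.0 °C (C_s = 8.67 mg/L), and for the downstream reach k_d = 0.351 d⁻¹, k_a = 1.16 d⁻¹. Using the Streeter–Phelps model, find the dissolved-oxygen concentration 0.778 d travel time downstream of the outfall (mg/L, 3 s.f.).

DO ≈ 3.52 mg/L

Mixed DO = (1.22×7.26 + 0.294×2.86)/(1.22+0.294) = 9.698/1.514 = 6.406 mg/L.
Mixed L₀ = (1.22×3.66 + 0.294×126)/(1.514) = 41.51/1.514 = 27.42 mg/L.
Initial deficit D₀ = C_s − DO₀ = 8.67 − 6.406 = 2.264 mg/L.
D(0.778) = [0.351×27.42/(1.16−0.351)](e^(−0.351×0.778) − e^(−1.16×0.778)) + 2.264 e^(−1.16×0.778)
= 11.90 × (0.7610 − 0.4056) + 2.264 × 0.4056 = 5.147 mg/L.
DO = 8.67 − 5.147 = 3.523 mg/L.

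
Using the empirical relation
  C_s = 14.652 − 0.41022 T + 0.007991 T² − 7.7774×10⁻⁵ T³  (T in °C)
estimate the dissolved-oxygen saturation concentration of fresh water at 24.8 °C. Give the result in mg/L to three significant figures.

C_s = 14.652 − 0.41022×24.8 + 0.007991×24.8² − 7.7774×10⁻⁵×24.8³ = 8.207 mg/L.

C_s ≈ 8.21 mg/L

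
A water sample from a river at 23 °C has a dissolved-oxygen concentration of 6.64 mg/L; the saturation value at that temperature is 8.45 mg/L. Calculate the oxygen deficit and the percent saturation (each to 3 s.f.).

D = C_s − C = 8.45 − 6.64 = 1.81 mg/L.
% saturation = 6.64/8.45 × 100 = 78.6 %.

D ≈ 1.81 mg/L; 78.6 % saturation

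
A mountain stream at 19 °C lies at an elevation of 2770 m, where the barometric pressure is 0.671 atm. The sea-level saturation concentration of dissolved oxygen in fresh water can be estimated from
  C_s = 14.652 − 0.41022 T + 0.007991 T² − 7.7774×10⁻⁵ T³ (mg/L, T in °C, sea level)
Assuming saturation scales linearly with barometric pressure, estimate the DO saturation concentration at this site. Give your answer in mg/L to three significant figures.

At sea level: C_s = 14.652 − 0.41022×19 + 0.007991×19² − 7.7774×10⁻⁵×19³ = 9.209 mg/L.
Pressure correction: C_s' = 9.209 × 0.671 = 6.179 mg/L.

C_s ≈ 6.18 mg/L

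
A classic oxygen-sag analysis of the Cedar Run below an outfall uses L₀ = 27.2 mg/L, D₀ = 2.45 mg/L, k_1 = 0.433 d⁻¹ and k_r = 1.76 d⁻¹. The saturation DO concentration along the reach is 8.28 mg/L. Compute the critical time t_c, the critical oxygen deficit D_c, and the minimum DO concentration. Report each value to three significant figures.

t_c ≈ 0.813 d; D_c ≈ 4.71 mg/L; min DO ≈ 3.57 mg/L

With k_r/k_1 = 4.065 and 1 − D₀(k_r−k_1)/(k_1 L₀) = 0.7240,
t_c = ln(4.065 × 0.7240) / (1.76 − 0.433) = ln(2.943) / 1.327 = 1.079/1.327 = 0.8133 d.
L(t_c) = L₀ e^(−k_1 t_c) = 27.2 × 0.7032 = 19.13 mg/L, and at the critical point k_r D_c = k_1 L, so D_c = (0.433/1.76) × 19.13 = 4.705 mg/L.
Minimum DO = C_s − D_c = 8.28 − 4.705 = 3.575 mg/L.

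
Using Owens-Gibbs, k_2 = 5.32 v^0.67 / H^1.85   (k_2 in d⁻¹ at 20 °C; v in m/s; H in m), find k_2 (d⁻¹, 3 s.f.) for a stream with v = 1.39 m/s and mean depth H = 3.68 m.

k_2 = 5.32 × 1.39^0.67 / 3.68^1.85 = 5.32 × 1.247 / 11.14 = 0.5955 d⁻¹.

k_2 ≈ 0.596 d⁻¹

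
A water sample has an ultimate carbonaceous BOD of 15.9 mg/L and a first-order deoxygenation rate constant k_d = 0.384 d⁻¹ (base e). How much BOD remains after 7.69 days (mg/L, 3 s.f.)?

L ≈ 0.830 mg/L

L_t = L₀ e^(−k_d t) = 15.9 × e^(−0.384×7.69) = 15.9 × 0.05219 = 0.8297 mg/L.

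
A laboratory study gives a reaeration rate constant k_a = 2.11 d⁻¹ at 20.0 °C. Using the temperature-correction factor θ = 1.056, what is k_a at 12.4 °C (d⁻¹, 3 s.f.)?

k_a(T₂) = k_a(T₁) · θ^(T₂−T₁) = 2.11 × 1.056^(12.4−20.0)
= 2.11 × 1.056^-7.60 = 2.11 × 0.6609 = 1.395 d⁻¹.

k_a ≈ 1.39 d⁻¹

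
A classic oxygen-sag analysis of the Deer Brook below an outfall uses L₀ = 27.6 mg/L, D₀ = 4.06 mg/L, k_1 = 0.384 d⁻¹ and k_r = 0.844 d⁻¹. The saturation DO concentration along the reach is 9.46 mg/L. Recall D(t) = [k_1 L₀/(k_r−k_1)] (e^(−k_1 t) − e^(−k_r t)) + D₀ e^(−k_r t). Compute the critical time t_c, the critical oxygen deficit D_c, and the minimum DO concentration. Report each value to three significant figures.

At the critical point dD/dt = 0, so k_1 L₀ e^(−k_1 t) = k_r D. Substituting D(t) from the Streeter–Phelps equation and solving for t gives
t_c = ln[(k_r/k_1)(1 − D₀(k_r−k_1)/(k_1 L₀))] / (k_r−k_1).
Here k_r−k_1 = 0.4600 d⁻¹ and 1 − D₀(k_r−k_1)/(k_1 L₀) = 1 − 4.06×0.4600/(0.384×27.6) = 0.8238, so
t_c = ln(2.198 × 0.8238) / 0.4600 = 0.5937 / 0.4600 = 1.291 d.
L(t_c) = L₀ e^(−k_1 t_c) = 27.6 × 0.6092 = 16.81 mg/L, and at the critical point k_r D_c = k_1 L, so D_c = (0.384/0.844) × 16.81 = 7.650 mg/L.
Minimum DO = C_s − D_c = 9.46 − 7.650 = 1.810 mg/L.

t_c ≈ 1.29 d; D_c ≈ 7.65 mg/L; min DO ≈ 1.81 mg/L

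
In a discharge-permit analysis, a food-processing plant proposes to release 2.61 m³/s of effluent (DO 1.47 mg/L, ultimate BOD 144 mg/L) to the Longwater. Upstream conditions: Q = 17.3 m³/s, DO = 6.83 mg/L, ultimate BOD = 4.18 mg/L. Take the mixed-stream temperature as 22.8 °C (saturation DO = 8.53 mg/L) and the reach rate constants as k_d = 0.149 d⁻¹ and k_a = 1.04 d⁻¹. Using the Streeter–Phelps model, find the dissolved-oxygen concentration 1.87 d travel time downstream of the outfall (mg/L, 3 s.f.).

Mixed DO = (17.3×6.83 + 2.61×1.47)/(17.3+2.61) = 122.0/19.91 = 6.127 mg/L.
Mixed L₀ = (17.3×4.18 + 2.61×144)/(19.91) = 448.2/19.91 = 22.51 mg/L.
Initial deficit D₀ = C_s − DO₀ = 8.53 − 6.127 = 2.403 mg/L.
D(1.87) = [0.149×22.51/(1.04−0.149)](e^(−0.149×1.87) − e^(−1.04×1.87)) + 2.403 e^(−1.04×1.87)
= 3.764 × (0.7568 − 0.1430) + 2.403 × 0.1430 = 2.654 mg/L.
DO = 8.53 − 2.654 = 5.876 mg/L.

DO ≈ 5.88 mg/L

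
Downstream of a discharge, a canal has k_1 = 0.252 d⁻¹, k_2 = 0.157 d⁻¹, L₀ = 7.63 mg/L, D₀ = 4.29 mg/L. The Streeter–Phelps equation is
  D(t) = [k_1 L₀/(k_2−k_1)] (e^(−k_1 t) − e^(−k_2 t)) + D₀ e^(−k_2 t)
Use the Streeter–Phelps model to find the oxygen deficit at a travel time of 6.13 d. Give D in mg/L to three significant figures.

k_1 L₀/(k_2−k_1) = 0.252×7.63/(0.157−0.252) = 1.923/-0.09500 = -20.24 mg/L.
e^(−k_1 t) = e^(−0.252×6.130) = 0.2134; e^(−k_2 t) = e^(−0.157×6.130) = 0.3820.
D = -20.24 × (0.2134 − 0.3820) + 4.29 × 0.3820 = 3.413 + 1.639 = 5.051 mg/L.

D ≈ 5.05 mg/L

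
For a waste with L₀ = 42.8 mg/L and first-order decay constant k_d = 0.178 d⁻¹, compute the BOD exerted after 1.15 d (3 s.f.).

y_t = L₀(1 − e^(−k_d t)) = 42.8 × (1 − e^(−0.178×1.15))
= 42.8 × (1 − 0.8149) = 42.8 × 0.1851 = 7.923 mg/L.

y ≈ 7.92 mg/L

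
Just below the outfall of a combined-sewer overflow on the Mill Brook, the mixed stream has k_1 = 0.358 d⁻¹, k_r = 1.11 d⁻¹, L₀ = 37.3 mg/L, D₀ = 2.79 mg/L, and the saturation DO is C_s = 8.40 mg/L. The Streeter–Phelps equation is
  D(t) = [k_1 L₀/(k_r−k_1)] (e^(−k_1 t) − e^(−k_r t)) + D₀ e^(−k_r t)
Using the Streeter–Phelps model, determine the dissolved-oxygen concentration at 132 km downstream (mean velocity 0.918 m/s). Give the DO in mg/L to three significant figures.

Travel time t = x/v = 132 km / (0.918 m/s) = 132000 m / 0.918 m/s = 143800 s = 1.664 d.
k_1 L₀/(k_r−k_1) = 0.358×37.3/(1.11−0.358) = 13.35/0.7520 = 17.76 mg/L.
e^(−k_1 t) = e^(−0.358×1.664) = 0.5511; e^(−k_r t) = e^(−1.11×1.664) = 0.1577.
D = 17.76 × (0.5511 − 0.1577) + 2.79 × 0.1577 = 6.987 + 0.4399 = 7.427 mg/L.
DO = C_s − D = 8.40 − 7.427 = 0.9734 mg/L.

DO ≈ 0.973 mg/L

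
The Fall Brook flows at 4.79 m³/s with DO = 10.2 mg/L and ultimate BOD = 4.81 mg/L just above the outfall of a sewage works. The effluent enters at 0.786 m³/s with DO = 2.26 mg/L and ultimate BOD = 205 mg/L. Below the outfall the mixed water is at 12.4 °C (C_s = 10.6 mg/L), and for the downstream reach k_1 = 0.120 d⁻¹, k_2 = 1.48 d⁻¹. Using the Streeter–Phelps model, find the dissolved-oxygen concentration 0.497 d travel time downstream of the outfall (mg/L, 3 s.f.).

Mixed DO = (4.79×10.2 + 0.786×2.26)/(4.79+0.786) = 50.63/5.576 = 9.081 mg/L.
Mixed L₀ = (4.79×4.81 + 0.786×205)/(5.576) = 184.2/5.576 = 33.03 mg/L.
Initial deficit D₀ = C_s − DO₀ = 10.6 − 9.081 = 1.519 mg/L.
D(0.497) = [0.120×33.03/(1.48−0.120)](e^(−0.120×0.497) − e^(−1.48×0.497)) + 1.519 e^(−1.48×0.497)
= 2.914 × (0.9421 − 0.4792) + 1.519 × 0.4792 = 2.077 mg/L.
DO = 10.6 − 2.077 = 8.523 mg/L.

DO ≈ 8.52 mg/L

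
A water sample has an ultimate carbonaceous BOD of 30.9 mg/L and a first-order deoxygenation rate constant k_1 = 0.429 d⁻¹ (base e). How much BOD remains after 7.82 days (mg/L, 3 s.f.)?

L ≈ 1.08 mg/L

L_t = L₀ e^(−k_1 t) = 30.9 × e^(−0.429×7.82) = 30.9 × 0.03492 = 1.079 mg/L.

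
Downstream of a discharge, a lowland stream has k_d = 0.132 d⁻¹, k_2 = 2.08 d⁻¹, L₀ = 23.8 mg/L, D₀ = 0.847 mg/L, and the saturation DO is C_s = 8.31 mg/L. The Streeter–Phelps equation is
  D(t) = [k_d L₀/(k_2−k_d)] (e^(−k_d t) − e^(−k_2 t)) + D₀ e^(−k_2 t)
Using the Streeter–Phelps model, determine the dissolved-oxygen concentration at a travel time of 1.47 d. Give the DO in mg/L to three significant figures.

k_d L₀/(k_2−k_d) = 0.132×23.8/(2.08−0.132) = 3.142/1.948 = 1.613 mg/L.
e^(−k_d t) = e^(−0.132×1.470) = 0.8236; e^(−k_2 t) = e^(−2.08×1.470) = 0.04700.
D = 1.613 × (0.8236 − 0.04700) + 0.847 × 0.04700 = 1.252 + 0.03981 = 1.292 mg/L.
DO = C_s − D = 8.31 − 1.292 = 7.018 mg/L.

DO ≈ 7.02 mg/L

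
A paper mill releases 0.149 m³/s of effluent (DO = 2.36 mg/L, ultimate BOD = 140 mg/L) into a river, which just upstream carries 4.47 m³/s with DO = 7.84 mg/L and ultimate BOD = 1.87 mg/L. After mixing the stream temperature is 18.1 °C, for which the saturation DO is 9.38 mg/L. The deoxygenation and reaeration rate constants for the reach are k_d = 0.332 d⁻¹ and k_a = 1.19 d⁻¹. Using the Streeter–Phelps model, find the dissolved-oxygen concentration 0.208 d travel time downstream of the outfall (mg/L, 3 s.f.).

DO ≈ 7.67 mg/L

Mixed DO = (4.47×7.84 + 0.149×2.36)/(4.47+0.149) = 35.40/4.619 = 7.663 mg/L.
Mixed L₀ = (4.47×1.87 + 0.149×140)/(4.619) = 29.22/4.619 = 6.326 mg/L.
Initial deficit D₀ = C_s − DO₀ = 9.38 − 7.663 = 1.717 mg/L.
D(0.208) = [0.332×6.326/(1.19−0.332)](e^(−0.332×0.208) − e^(−1.19×0.208)) + 1.717 e^(−1.19×0.208)
= 2.448 × (0.9333 − 0.7807) + 1.717 × 0.7807 = 1.714 mg/L.
DO = 9.38 − 1.714 = 7.666 mg/L.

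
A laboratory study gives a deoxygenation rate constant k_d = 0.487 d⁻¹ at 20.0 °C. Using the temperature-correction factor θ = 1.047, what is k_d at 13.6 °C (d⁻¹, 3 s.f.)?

k_d ≈ 0.363 d⁻¹

k_d(T₂) = k_d(T₁) · θ^(T₂−T₁) = 0.487 × 1.047^(13.6−20.0)
= 0.487 × 1.047^-6.40 = 0.487 × 0.7453 = 0.3630 d⁻¹.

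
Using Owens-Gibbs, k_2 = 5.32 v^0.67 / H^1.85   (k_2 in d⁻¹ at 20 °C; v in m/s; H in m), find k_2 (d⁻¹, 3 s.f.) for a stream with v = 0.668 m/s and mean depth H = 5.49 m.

k_2 = 5.32 × 0.668^0.67 / 5.49^1.85 = 5.32 × 0.7631 / 23.35 = 0.1739 d⁻¹.

k_2 ≈ 0.174 d⁻¹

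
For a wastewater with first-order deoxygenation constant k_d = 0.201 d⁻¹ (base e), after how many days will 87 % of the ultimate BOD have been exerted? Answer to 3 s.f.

t ≈ 10.2 d

y/L₀ = 1 − e^(−k_d t) = 0.87 ⇒ e^(−k_d t) = 0.130
t = −ln(0.130) / 0.201 = 2.040 / 0.201 = 10.15 d.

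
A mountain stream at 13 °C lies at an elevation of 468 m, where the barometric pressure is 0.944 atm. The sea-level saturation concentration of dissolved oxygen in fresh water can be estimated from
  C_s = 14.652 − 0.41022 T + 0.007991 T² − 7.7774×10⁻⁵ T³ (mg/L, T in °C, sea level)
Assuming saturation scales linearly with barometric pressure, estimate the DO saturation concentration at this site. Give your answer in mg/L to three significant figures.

C_s ≈ 9.91 mg/L

At sea level: C_s = 14.652 − 0.41022×13 + 0.007991×13² − 7.7774×10⁻⁵×13³ = 10.50 mg/L.
Pressure correction: C_s' = 10.50 × 0.944 = 9.911 mg/L.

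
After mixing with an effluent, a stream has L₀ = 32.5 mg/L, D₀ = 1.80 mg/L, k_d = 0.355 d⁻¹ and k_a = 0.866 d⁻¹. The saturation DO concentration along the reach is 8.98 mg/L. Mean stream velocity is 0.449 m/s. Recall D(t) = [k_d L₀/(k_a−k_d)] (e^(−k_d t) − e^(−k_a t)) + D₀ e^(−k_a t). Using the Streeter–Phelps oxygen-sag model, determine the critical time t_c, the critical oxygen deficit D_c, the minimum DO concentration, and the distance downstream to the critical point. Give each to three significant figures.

t_c ≈ 1.58 d; D_c ≈ 7.60 mg/L; min DO ≈ 1.38 mg/L; x_c ≈ 61.4 km

With k_a/k_d = 2.439 and 1 − D₀(k_a−k_d)/(k_d L₀) = 0.9203,
t_c = ln(2.439 × 0.9203) / (0.866 − 0.355) = ln(2.245) / 0.5110 = 0.8087/0.5110 = 1.583 d.
D_c = (k_d/k_a) L₀ e^(−k_d t_c) = (0.355/0.866) × 32.5 × e^(−0.355×1.583) = 0.4099 × 32.5 × 0.5702 = 7.596 mg/L.
Minimum DO = C_s − D_c = 8.98 − 7.596 = 1.384 mg/L.
x_c = v t_c = 0.449 m/s × 1.583 d × 86400 s/d = 61390 m ≈ 61.4 km.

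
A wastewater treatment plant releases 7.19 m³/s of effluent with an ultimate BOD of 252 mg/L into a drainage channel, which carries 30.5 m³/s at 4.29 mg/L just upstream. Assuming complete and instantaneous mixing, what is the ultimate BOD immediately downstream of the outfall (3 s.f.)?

Flow-weighted mixing: C = (Q_r C_r + Q_w C_w)/(Q_r + Q_w)
= (30.5×4.29 + 7.19×252)/(30.5 + 7.19) = 1943/37.69 = 51.54 mg/L.

51.5 mg/L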